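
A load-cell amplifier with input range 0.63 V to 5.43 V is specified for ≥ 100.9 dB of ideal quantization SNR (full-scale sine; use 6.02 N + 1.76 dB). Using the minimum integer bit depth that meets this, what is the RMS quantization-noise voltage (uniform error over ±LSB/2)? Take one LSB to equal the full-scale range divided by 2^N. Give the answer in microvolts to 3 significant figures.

10.6 µV

The full-scale span is 5.43 − (0.63) = 4.8 V.
6.02 N + 1.76 ≥ 100.9 gives N ≥ 16.468, so the minimum integer is 17.
Step size = 4.8/131072 V = 36.621 µV.
V_rms = LSB/√12 = 10.6 µV.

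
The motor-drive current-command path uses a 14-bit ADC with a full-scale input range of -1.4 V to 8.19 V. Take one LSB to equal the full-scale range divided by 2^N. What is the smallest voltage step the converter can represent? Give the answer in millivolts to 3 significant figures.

Span: 8.19 V − (-1.4 V) = 9.59 V.
2^14 = 16384 levels.
LSB = 9.59 V ÷ 2^14 = 9.59/16384 V = 0.585 mV.

0.585 mV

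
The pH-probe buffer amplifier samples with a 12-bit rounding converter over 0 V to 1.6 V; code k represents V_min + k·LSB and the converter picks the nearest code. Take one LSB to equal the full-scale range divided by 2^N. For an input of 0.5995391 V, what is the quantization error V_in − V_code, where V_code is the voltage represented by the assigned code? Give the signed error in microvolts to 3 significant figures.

Range is 1.6 V. LSB = 1.6 V / 2^12 ≈ 390.6 µV.
(V_in − V_min)/LSB = (0.5995391 − (0)) × 4096/1.6 = 1534.8201 → nearest code k = 1535.
V_code = V_min + k × range/2^12 = 0 + 1535 × 1.6/4096 = 0.5996093750 V.
Error = V_in − V_code = 0.5995391 − (0.5996093750) = −70.3 µV.

−70.3 µV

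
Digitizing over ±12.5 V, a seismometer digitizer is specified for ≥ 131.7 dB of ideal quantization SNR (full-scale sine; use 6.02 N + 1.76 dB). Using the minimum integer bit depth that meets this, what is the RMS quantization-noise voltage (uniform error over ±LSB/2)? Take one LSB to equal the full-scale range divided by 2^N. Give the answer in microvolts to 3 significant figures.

Full-scale range = 12.5 V − (-12.5 V) = 25 V.
Solving 6.02 N ≥ 131.7 − 1.76: N ≥ 21.585. Round up → N = 22.
LSB = 25 V ÷ 2^22 = 25/4194304 V = 5.9605 µV.
V_rms = LSB/√12 = 1.72 µV.

1.72 µV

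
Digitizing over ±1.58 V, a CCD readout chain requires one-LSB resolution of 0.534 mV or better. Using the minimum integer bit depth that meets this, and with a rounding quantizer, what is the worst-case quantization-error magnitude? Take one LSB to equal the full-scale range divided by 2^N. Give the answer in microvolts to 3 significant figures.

Span: 1.58 V − (-1.58 V) = 3.16 V.
Levels needed ≥ 3.16/0.534 mV = 5918. 2^13 = 8192 suffices, so N_min = 13.
Step size = 3.16/8192 V = 385.74 µV.
Half an LSB is 193 µV.

193 µV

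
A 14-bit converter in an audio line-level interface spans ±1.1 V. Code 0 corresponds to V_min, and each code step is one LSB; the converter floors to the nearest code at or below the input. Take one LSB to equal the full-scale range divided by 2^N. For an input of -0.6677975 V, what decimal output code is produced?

Range = 1.1 − (-1.1) = 2.2 V. LSB = 2.2 V / 2^14 ≈ 134.3 µV.
code = ⌊(V_in − V_min)/LSB⌋ = ⌊(V_in − V_min) × 2^14 / range⌋
     = ⌊(-0.6677975 − (-1.1)) × 16384 / 2.2⌋ = ⌊0.4322025 × 16384/2.2⌋
     = ⌊3218.730⌋ = 3218.

3218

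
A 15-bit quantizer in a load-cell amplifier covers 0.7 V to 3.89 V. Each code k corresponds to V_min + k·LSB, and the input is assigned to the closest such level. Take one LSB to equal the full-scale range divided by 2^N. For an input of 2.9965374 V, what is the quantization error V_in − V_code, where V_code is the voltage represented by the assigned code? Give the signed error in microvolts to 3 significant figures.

+25.6 µV

Full-scale range = 3.89 V − (0.7 V) = 3.19 V. LSB = 3.19 V / 2^15 ≈ 97.35 µV.
(2.9965374 − (0.7)) / LSB = 2.2965374 × 32768/3.19 = 23590.2625. Nearest integer: k = 23590.
Reconstructed level: 0.7 + 23590 × 3.19/32768 V = 2.9965118408 V.
Error = V_in − V_code = 2.9965374 − (2.9965118408) = +25.6 µV.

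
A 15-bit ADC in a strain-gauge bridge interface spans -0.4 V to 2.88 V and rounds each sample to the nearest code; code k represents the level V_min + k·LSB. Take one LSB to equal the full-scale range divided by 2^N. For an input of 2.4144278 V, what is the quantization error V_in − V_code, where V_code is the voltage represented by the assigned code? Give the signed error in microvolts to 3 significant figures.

−18.0 µV

Full-scale range = 2.88 V − (-0.4 V) = 3.28 V. LSB = 3.28 V / 2^15 ≈ 100.1 µV.
Position in LSBs: (2.4144278 − (-0.4)) × 32768/3.28 = 28116.8202; rounding gives k = 28117.
V_code = -0.4 + (28117/32768) × 3.28 = 2.4144458008 V.
V_in − V_code = 2.4144278 − (2.4144458008) = −18.0 µV.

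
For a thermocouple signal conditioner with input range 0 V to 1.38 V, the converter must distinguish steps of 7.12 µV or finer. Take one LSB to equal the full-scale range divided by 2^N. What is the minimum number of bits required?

V_FS = 1.38 V.
1.38 V / 7.12 µV = 193800. Since 2^17 = 131072 and 2^18 = 262144, N = 18.

18 bits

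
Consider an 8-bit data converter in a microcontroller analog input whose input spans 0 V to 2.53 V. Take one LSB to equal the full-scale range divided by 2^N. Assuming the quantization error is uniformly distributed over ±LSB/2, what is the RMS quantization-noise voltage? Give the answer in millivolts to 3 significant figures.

V_FS = 2.53 V.
Step size = 2.53/256 V = 9.8828 mV.
σ_q = LSB/√12 = 9.8828 mV/3.4641 = 2.85 mV.

2.85 mV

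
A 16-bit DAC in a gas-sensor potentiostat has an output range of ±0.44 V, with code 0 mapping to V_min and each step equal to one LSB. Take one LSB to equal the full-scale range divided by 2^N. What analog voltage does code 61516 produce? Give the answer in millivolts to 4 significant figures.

386.0 mV

Range = 0.44 − (-0.44) = 0.88 V. LSB = 0.88 V / 2^16.
V_out = V_min + code × LSB = -0.44 V + 61516 × 0.88 V / 65536
      = -0.44 + 0.826021 = 0.386021 V.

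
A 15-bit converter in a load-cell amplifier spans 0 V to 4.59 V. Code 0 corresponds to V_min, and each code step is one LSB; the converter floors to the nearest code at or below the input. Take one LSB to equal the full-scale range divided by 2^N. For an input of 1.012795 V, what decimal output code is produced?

Full-scale range = 4.59 V. LSB = 4.59 V / 2^15 ≈ 140.1 µV.
code = ⌊(V_in − V_min)/LSB⌋ = ⌊(V_in − V_min) × 2^15 / range⌋
     = ⌊(1.012795 − (0)) × 32768 / 4.59⌋ = ⌊1.012795 × 32768/4.59⌋
     = ⌊7230.341⌋ = 7230.

7230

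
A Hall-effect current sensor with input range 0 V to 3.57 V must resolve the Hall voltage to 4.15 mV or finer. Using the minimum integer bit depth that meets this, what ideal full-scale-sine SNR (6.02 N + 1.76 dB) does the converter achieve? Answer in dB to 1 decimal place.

62.0 dB

Range is 3.57 V.
Required number of levels: 3.57/4.15 mV = 860.24; smallest N with 2^N ≥ that is 10.
6.02(10) + 1.76 = 61.96 dB.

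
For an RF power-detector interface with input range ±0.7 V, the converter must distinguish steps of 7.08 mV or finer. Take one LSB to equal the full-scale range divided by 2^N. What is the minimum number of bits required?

8 bits

The full-scale span is 0.7 − (-0.7) = 1.4 V.
Levels needed ≥ 1.4/7.08 mV = 197.7. 2^8 = 256 suffices, so N_min = 8.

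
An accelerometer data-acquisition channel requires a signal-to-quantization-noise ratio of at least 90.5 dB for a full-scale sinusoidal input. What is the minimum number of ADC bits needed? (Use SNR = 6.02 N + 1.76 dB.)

15 bits

N ≥ (90.5 − 1.76)/6.02 = 14.741 → N_min = 15.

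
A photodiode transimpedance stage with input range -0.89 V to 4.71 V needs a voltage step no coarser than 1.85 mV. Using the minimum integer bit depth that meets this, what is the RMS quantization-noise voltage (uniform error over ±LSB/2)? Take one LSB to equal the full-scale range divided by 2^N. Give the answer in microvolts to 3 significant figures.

Range = 4.71 − (-0.89) = 5.6 V.
5.6 V / 1.85 mV = 3027. Since 2^11 = 2048 and 2^12 = 4096, N = 12.
Step size = 5.6/4096 V = 1.3672 mV.
V_rms = LSB/√12 = 395 µV.

395 µV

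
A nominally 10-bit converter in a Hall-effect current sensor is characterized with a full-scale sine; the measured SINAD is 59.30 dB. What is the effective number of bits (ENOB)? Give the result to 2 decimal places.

ENOB = (SINAD − 1.76) / 6.02 = (59.30 − 1.76) / 6.02 = 57.54 / 6.02 = 9.5581.

9.56 bits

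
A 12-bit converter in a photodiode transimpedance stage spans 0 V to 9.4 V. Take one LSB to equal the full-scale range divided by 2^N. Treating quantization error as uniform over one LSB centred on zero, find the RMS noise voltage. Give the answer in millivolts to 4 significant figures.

0.6625 mV

Range is 9.4 V.
LSB = 9.4 V ÷ 2^12 = 9.4/4096 V = 2.29492 mV.
V_rms = LSB/√12 = 2.29492 mV / √12 = 0.6625 mV.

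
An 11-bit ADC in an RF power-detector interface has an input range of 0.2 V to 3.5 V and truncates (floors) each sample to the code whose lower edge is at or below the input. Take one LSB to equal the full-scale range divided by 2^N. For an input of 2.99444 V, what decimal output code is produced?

1734

Full-scale range = 3.5 V − (0.2 V) = 3.3 V. LSB = 3.3 V / 2^11 ≈ 1.611 mV.
V_in − V_min = 2.99444 − (0.2) = 2.79444 V.
Divide by LSB: 2.79444 × 2048/3.3 = 1734.2464.
Truncating gives code 1734.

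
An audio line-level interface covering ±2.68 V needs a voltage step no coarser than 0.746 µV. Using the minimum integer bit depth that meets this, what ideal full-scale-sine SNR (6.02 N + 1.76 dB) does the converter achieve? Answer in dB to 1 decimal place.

140.2 dB

Span: 2.68 V − (-2.68 V) = 5.36 V.
Required number of levels: 5.36/0.746 µV = 7.1850e6; smallest N with 2^N ≥ that is 23.
6.02(23) + 1.76 = 140.22 dB.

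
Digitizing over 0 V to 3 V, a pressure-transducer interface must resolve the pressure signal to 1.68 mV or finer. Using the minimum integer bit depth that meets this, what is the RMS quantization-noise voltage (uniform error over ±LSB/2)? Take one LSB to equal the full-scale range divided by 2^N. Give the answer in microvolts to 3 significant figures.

423 µV

V_FS = 3 V.
Levels needed ≥ 3/1.68 mV = 1786. 2^11 = 2048 suffices, so N_min = 11.
LSB = 3 V / 2^11 = 1.4648 mV.
σ_q = LSB/√12 = 1.4648 mV/3.4641 = 423 µV.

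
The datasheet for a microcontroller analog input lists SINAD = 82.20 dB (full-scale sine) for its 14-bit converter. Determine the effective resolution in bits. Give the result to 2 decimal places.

ENOB = (82.20 − 1.76)/6.02 = 13.3621 bits.

13.36 bits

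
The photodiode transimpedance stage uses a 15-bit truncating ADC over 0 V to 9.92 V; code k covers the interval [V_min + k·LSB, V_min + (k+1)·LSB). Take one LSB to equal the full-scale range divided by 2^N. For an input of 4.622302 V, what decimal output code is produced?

Span = 9.92 V. LSB = 9.92 V / 2^15 ≈ 302.7 µV.
V_in − V_min = 4.622302 − (0) = 4.622302 V.
Divide by LSB: 4.622302 × 32768/9.92 = 15268.5073.
Truncating gives code 15268.

15268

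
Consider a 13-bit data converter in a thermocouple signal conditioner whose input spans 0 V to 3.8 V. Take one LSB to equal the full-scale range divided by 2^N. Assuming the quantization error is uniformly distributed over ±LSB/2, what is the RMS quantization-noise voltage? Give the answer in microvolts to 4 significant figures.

Span = 3.8 V.
LSB = 3.8 V ÷ 2^13 = 3.8/8192 V = 463.867 µV.
RMS of a uniform error over width LSB is LSB/√12 = 133.9 µV.

133.9 µV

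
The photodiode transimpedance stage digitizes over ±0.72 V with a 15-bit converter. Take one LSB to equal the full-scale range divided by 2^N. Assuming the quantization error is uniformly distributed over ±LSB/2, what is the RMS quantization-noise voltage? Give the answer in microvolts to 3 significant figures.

Span: 0.72 V − (-0.72 V) = 1.44 V.
One LSB is 1.44 V / 32768 = 43.945 µV.
V_rms = LSB/√12 = 43.945 µV / √12 = 12.7 µV.

12.7 µV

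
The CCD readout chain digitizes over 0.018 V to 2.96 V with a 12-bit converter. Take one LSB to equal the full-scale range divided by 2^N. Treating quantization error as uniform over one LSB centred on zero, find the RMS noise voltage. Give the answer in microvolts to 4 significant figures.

207.3 µV

Full-scale range = 2.96 V − (0.018 V) = 2.942 V.
LSB = 2.942 V / 2^12 = 0.718262 mV.
V_rms = LSB/√12 = 0.718262 mV / √12 = 207.3 µV.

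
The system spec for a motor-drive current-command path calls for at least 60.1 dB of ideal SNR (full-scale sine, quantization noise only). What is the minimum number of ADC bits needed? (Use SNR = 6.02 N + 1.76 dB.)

10 bits

Solving 6.02 N ≥ 60.1 − 1.76: N ≥ 9.691. Round up → N = 10.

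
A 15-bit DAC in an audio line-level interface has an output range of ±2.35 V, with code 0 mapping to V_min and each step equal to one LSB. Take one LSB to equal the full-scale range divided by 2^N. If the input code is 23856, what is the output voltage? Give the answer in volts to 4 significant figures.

1.072 V

Full-scale range = 2.35 V − (-2.35 V) = 4.7 V. LSB = 4.7 V / 2^15.
Output = V_min + (23856/32768) × range = -2.35 + 0.728027 × 4.7 V
      = -2.35 + 3.42173 = 1.07173 V.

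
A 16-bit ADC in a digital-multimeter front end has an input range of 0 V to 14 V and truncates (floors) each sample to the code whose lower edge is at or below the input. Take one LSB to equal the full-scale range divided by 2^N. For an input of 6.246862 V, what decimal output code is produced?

29242

Full-scale range = 14 V. LSB = 14 V / 2^16 ≈ 213.6 µV.
(V_in − V_min) × 2^16/range = (6.246862 − (0)) × 65536/14 = 29242.453.
Floor → code = 29242.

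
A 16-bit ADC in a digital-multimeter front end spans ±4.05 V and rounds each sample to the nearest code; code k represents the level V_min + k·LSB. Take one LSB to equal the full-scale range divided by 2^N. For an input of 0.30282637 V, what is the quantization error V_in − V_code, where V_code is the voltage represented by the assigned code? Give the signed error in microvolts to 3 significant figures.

+15.7 µV

The full-scale span is 4.05 − (-4.05) = 8.1 V. LSB = 8.1 V / 2^16 ≈ 123.6 µV.
Position in LSBs: (0.30282637 − (-4.05)) × 65536/8.1 = 35218.1270; rounding gives k = 35218.
V_code = V_min + k × range/2^16 = -4.05 + 35218 × 8.1/65536 = 0.30281066895 V.
e = 0.30282637 − (0.30281066895) = +15.7 µV.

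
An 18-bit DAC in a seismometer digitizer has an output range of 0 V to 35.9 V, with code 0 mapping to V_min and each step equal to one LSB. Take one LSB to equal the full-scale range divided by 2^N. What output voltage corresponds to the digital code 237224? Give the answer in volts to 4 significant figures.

V_FS = 35.9 V. LSB = 35.9 V / 2^18.
Output = V_min + (237224/262144) × range = 0 + 0.904938 × 35.9 V
      = 0 + 32.4873 = 32.4873 V.

32.49 V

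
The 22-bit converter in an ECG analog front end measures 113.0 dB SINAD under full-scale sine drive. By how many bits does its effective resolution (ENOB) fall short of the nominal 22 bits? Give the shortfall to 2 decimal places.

3.52 bits

Effective bits = (113.0 − 1.76)/6.02 = 18.4784.
Shortfall = 22 − 18.4784 = 3.5216 bits.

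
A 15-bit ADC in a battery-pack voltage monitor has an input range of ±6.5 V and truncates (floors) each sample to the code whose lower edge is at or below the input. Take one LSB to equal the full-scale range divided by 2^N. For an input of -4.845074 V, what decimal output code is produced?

4171

Range = 6.5 − (-6.5) = 13 V. LSB = 13 V / 2^15 ≈ 396.7 µV.
(V_in − V_min) × 2^15/range = (-4.845074 − (-6.5)) × 32768/13 = 4171.432.
Floor → code = 4171.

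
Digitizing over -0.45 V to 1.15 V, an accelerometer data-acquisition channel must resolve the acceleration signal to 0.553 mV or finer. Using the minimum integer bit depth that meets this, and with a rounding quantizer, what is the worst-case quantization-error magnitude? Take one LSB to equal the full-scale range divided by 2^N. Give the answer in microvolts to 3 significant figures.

195 µV

Range = 1.15 − (-0.45) = 1.6 V.
Required number of levels: 1.6/0.553 mV = 2893.3; smallest N with 2^N ≥ that is 12.
One LSB is 1.6 V / 4096 = 390.63 µV.
Half an LSB is 195 µV.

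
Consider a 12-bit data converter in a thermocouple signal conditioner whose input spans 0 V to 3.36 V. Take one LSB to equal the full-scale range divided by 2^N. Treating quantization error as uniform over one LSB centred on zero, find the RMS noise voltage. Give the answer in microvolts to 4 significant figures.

Full-scale range = 3.36 V.
Step size = 3.36/4096 V = 0.820313 mV.
For a uniform distribution on [−LSB/2, +LSB/2], V_rms = LSB/√12 = 0.820313 mV/3.4641 = 236.8 µV.

236.8 µV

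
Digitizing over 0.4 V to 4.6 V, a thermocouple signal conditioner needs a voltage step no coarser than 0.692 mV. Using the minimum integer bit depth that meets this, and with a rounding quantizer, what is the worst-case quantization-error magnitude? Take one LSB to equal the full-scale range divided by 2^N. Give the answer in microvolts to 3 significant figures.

Range = 4.6 − (0.4) = 4.2 V.
Need 2^N ≥ 4.2 V / 0.692 mV = 6069 → N_min = 13.
One LSB is 4.2 V / 8192 = 0.51270 mV.
Half an LSB is 256 µV.

256 µV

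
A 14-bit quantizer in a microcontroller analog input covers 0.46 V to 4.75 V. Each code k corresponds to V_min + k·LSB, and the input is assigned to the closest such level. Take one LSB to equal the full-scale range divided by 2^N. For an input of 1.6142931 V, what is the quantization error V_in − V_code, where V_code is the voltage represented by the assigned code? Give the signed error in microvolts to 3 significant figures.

Range = 4.75 − (0.46) = 4.29 V. LSB = 4.29 V / 2^14 ≈ 261.8 µV.
Position in LSBs: (1.6142931 − (0.46)) × 16384/4.29 = 4408.3772; rounding gives k = 4408.
Reconstructed level: 0.46 + 4408 × 4.29/16384 V = 1.6141943359 V.
V_in − V_code = 1.6142931 − (1.6141943359) = +98.8 µV.

+98.8 µV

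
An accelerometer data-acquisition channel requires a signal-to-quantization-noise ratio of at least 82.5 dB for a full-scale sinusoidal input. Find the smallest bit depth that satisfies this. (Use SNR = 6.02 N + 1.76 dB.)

6.02 N + 1.76 ≥ 82.5 gives N ≥ 13.412, so the minimum integer is 14.

14 bits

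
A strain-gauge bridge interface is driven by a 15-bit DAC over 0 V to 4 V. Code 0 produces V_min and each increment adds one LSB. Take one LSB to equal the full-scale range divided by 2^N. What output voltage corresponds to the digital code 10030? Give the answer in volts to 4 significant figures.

Span = 4 V. LSB = 4 V / 2^15.
V_out = V_min + code × LSB = 0 V + 10030 × 4 V / 32768
      = 0 + 1.22437 = 1.22437 V.

1.224 V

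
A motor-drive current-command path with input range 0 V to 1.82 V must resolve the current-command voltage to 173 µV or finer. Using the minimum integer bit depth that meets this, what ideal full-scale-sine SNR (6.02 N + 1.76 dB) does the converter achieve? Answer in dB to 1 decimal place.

86.0 dB

V_FS = 1.82 V.
Levels needed ≥ 1.82/173 µV = 10520. 2^14 = 16384 suffices, so N_min = 14.
6.02(14) + 1.76 = 86.04 dB.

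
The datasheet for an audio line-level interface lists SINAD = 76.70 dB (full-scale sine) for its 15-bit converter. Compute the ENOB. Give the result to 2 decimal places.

12.45 bits

(76.70 − 1.76) / 6.02 = 74.94/6.02 = 12.4485 effective bits.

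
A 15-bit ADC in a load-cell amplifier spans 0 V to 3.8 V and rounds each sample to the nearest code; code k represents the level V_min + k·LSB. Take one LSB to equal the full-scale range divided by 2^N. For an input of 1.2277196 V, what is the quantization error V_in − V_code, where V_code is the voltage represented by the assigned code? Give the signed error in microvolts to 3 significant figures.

−20.9 µV

V_FS = 3.8 V. LSB = 3.8 V / 2^15 ≈ 116.0 µV.
Position in LSBs: (1.2277196 − (0)) × 32768/3.8 = 10586.8200; rounding gives k = 10587.
Reconstructed level: 0 + 10587 × 3.8/32768 V = 1.2277404785 V.
Error = V_in − V_code = 1.2277196 − (1.2277404785) = −20.9 µV.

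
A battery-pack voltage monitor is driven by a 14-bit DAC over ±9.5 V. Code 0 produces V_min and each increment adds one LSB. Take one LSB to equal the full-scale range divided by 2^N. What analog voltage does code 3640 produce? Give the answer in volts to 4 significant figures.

Full-scale range = 9.5 V − (-9.5 V) = 19 V. LSB = 19 V / 2^14.
Output = V_min + (3640/16384) × range = -9.5 + 0.222168 × 19 V
      = -9.5 + 4.22119 = -5.27881 V.

-5.279 V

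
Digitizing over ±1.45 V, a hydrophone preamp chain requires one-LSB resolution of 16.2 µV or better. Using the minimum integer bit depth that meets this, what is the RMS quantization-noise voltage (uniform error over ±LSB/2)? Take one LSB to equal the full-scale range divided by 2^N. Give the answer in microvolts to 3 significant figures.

The full-scale span is 1.45 − (-1.45) = 2.9 V.
Levels needed ≥ 2.9/16.2 µV = 179000. 2^18 = 262144 suffices, so N_min = 18.
LSB = 2.9 V ÷ 2^18 = 2.9/262144 V = 11.063 µV.
V_rms = LSB/√12 = 3.19 µV.

3.19 µV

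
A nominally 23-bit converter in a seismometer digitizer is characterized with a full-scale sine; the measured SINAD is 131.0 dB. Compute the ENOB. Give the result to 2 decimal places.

(131.0 − 1.76) / 6.02 = 129.24/6.02 = 21.4684 effective bits.

21.47 bits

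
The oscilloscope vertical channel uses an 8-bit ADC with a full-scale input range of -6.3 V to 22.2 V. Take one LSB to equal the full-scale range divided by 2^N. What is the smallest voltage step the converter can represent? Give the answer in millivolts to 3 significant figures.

Full-scale range = 22.2 V − (-6.3 V) = 28.5 V.
There are 2^8 = 256 steps.
LSB = 28.5 V ÷ 2^8 = 28.5/256 V = 111 mV.

111 mV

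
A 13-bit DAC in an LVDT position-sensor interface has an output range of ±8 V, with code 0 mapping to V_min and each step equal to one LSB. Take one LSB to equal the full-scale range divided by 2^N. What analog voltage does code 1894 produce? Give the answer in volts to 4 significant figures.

Range = 8 − (-8) = 16 V. LSB = 16 V / 2^13.
V_out = -8 + 1894 × (16/8192) V
      = -8 + 3.69922 = -4.30078 V.

-4.301 V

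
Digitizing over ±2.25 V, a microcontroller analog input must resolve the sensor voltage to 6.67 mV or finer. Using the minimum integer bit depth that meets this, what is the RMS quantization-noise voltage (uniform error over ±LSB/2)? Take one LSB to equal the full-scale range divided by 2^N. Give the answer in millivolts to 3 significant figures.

The full-scale span is 2.25 − (-2.25) = 4.5 V.
Need 2^N ≥ 4.5 V / 6.67 mV = 674.7 → N_min = 10.
One LSB is 4.5 V / 1024 = 4.3945 mV.
σ_q = LSB/√12 = 4.3945 mV/3.4641 = 1.27 mV.

1.27 mV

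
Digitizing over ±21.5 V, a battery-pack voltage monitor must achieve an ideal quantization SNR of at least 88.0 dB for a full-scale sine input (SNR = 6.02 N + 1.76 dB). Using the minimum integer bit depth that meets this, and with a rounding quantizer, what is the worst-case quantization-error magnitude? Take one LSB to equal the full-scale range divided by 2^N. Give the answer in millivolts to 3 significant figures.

0.656 mV

Range = 21.5 − (-21.5) = 43 V.
Solving 6.02 N ≥ 88.0 − 1.76: N ≥ 14.326. Round up → N = 15.
LSB = 43 V ÷ 2^15 = 43/32768 V = 1.3123 mV.
|e|_max = LSB/2 = 0.656 mV.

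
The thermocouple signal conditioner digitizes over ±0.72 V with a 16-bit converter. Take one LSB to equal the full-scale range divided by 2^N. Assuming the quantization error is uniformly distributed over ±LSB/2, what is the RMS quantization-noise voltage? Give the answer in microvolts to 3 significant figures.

6.34 µV

Span: 0.72 V − (-0.72 V) = 1.44 V.
Step size = 1.44/65536 V = 21.973 µV.
σ_q = LSB/√12 = 21.973 µV/3.4641 = 6.34 µV.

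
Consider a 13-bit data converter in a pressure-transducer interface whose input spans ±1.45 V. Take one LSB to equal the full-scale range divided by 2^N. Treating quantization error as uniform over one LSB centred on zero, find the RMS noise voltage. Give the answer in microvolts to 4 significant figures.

102.2 µV

Span: 1.45 V − (-1.45 V) = 2.9 V.
LSB = 2.9 V / 2^13 = 354.004 µV.
For a uniform distribution on [−LSB/2, +LSB/2], V_rms = LSB/√12 = 354.004 µV/3.4641 = 102.2 µV.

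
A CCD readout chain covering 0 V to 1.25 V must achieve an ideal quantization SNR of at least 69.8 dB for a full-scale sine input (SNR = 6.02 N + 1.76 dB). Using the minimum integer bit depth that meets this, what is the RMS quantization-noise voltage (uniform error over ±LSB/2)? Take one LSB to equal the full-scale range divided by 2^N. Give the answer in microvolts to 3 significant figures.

88.1 µV

Span = 1.25 V.
N ≥ (69.8 − 1.76)/6.02 = 11.302 → N_min = 12.
One LSB is 1.25 V / 4096 = 305.18 µV.
RMS noise = LSB/√12 = 88.1 µV.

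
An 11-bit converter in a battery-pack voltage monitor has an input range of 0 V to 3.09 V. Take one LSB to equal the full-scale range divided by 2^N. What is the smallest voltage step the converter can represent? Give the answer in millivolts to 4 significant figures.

Span = 3.09 V.
Number of codes = 2^11 = 2048.
LSB = 3.09 V ÷ 2^11 = 3.09/2048 V = 1.509 mV.

1.509 mV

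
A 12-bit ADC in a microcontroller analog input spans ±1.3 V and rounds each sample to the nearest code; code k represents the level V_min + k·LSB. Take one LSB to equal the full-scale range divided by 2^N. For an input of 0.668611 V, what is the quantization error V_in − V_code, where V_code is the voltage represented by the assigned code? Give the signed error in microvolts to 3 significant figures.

+203 µV

Full-scale range = 1.3 V − (-1.3 V) = 2.6 V. LSB = 2.6 V / 2^12 ≈ 0.6348 mV.
Position in LSBs: (0.668611 − (-1.3)) × 4096/2.6 = 3101.3195; rounding gives k = 3101.
V_code = -1.3 + (3101/4096) × 2.6 = 0.6684082031 V.
V_in − V_code = 0.668611 − (0.6684082031) = +203 µV.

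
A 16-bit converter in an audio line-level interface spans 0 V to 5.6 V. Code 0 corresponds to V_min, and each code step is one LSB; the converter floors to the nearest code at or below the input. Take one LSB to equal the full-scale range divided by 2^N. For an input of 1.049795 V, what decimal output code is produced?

Full-scale range = 5.6 V. LSB = 5.6 V / 2^16 ≈ 85.45 µV.
(V_in − V_min) × 2^16/range = (1.049795 − (0)) × 65536/5.6 = 12285.601.
Floor → code = 12285.

12285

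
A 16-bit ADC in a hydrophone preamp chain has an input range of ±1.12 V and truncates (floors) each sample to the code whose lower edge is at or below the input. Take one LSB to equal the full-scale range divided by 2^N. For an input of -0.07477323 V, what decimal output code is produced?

30580

Range = 1.12 − (-1.12) = 2.24 V. LSB = 2.24 V / 2^16 ≈ 34.18 µV.
(V_in − V_min) × 2^16/range = (-0.07477323 − (-1.12)) × 65536/2.24 = 30580.349.
Floor → code = 30580.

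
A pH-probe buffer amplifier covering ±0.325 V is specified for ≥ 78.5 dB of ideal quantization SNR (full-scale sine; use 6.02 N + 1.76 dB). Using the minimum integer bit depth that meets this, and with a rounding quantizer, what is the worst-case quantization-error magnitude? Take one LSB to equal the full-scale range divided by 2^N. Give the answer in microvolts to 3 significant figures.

39.7 µV

Range = 0.325 − (-0.325) = 0.65 V.
6.02 N + 1.76 ≥ 78.5 gives N ≥ 12.748, so the minimum integer is 13.
One LSB is 0.65 V / 8192 = 79.346 µV.
|e|_max = LSB/2 = 39.7 µV.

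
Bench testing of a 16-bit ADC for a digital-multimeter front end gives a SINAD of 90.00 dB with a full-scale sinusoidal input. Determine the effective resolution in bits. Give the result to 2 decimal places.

ENOB = (SINAD − 1.76) / 6.02 = (90.00 − 1.76) / 6.02 = 88.24 / 6.02 = 14.6578.

14.66 bits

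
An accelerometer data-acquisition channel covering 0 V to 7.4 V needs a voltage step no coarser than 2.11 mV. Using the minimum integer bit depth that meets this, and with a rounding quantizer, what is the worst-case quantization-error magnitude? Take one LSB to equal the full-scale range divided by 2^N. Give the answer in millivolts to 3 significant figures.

0.903 mV

Full-scale range = 7.4 V.
7.4 V / 2.11 mV = 3507. Since 2^11 = 2048 and 2^12 = 4096, N = 12.
One LSB is 7.4 V / 4096 = 1.8066 mV.
Max error for round-to-nearest is LSB/2 = 0.903 mV.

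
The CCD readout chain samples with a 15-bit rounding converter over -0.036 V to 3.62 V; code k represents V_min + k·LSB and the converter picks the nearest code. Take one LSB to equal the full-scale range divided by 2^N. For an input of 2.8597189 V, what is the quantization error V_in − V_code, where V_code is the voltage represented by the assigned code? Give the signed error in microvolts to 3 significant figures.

Full-scale range = 3.62 V − (-0.036 V) = 3.656 V. LSB = 3.656 V / 2^15 ≈ 111.6 µV.
(2.8597189 − (-0.036)) / LSB = 2.8957189 × 32768/3.656 = 25953.7519. Nearest integer: k = 25954.
Reconstructed level: -0.036 + 25954 × 3.656/32768 V = 2.8597465820 V.
V_in − V_code = 2.8597189 − (2.8597465820) = −27.7 µV.

−27.7 µV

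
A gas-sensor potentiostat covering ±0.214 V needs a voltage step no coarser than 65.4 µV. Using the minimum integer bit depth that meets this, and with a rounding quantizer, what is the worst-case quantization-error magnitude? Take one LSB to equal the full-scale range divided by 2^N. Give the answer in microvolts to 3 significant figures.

Range = 0.214 − (-0.214) = 0.428 V.
Required number of levels: 0.428/65.4 µV = 6544.3; smallest N with 2^N ≥ that is 13.
Step size = 0.428/8192 V = 52.246 µV.
|e|_max = LSB/2 = 26.1 µV.

26.1 µV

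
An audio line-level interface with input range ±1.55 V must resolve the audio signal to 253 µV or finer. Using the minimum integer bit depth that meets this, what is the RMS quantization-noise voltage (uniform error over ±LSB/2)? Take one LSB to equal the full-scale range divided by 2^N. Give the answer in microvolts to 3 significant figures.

54.6 µV

Span: 1.55 V − (-1.55 V) = 3.1 V.
Required number of levels: 3.1/253 µV = 12253; smallest N with 2^N ≥ that is 14.
Step size = 3.1/16384 V = 189.21 µV.
RMS noise = LSB/√12 = 54.6 µV.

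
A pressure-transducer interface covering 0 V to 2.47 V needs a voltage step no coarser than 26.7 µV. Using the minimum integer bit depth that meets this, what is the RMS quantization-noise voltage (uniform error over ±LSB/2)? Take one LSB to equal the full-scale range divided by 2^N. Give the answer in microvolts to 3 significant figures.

5.44 µV

Span = 2.47 V.
Required number of levels: 2.47/26.7 µV = 92509; smallest N with 2^N ≥ that is 17.
Step size = 2.47/131072 V = 18.845 µV.
σ_q = LSB/√12 = 18.845 µV/3.4641 = 5.44 µV.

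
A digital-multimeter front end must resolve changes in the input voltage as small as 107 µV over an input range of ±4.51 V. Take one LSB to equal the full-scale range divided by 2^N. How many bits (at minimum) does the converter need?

17 bits

Span: 4.51 V − (-4.51 V) = 9.02 V.
Required number of levels: 9.02/107 µV = 84299; smallest N with 2^N ≥ that is 17.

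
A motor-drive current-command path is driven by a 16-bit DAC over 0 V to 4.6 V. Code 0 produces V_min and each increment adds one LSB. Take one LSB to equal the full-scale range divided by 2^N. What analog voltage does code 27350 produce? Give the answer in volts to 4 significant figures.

1.920 V

Range is 4.6 V. LSB = 4.6 V / 2^16.
Output = V_min + (27350/65536) × range = 0 + 0.417328 × 4.6 V
      = 0 V + 1.91971 V = 1.91971 V.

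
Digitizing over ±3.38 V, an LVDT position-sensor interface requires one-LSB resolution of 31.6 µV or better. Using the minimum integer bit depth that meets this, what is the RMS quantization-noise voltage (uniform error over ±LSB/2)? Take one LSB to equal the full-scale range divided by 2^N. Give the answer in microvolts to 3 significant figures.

Range = 3.38 − (-3.38) = 6.76 V.
Required number of levels: 6.76/31.6 µV = 213920; smallest N with 2^N ≥ that is 18.
LSB = 6.76 V ÷ 2^18 = 6.76/262144 V = 25.787 µV.
RMS noise = LSB/√12 = 7.44 µV.

7.44 µV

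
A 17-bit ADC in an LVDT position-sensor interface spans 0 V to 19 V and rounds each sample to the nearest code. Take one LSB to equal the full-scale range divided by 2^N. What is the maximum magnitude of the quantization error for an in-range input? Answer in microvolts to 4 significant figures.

Full-scale range = 19 V.
Step size = 19/131072 V = 144.958 µV.
Worst-case error for round-to-nearest is half an LSB: 72.48 µV.

72.48 µV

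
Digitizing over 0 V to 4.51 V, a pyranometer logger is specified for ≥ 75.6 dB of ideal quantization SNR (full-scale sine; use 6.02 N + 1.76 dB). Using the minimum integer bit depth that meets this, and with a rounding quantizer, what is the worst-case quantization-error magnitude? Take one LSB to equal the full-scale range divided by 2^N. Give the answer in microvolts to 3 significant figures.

Span = 4.51 V.
6.02 N + 1.76 ≥ 75.6 gives N ≥ 12.266, so the minimum integer is 13.
One LSB is 4.51 V / 8192 = 0.55054 mV.
Max error for round-to-nearest is LSB/2 = 275 µV.

275 µV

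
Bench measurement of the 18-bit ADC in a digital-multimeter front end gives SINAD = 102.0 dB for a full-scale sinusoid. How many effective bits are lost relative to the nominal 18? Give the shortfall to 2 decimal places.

Effective bits = (102.0 − 1.76)/6.02 = 16.6512.
Lost resolution: 18 − 16.6512 = 1.3488 bits.

1.35 bits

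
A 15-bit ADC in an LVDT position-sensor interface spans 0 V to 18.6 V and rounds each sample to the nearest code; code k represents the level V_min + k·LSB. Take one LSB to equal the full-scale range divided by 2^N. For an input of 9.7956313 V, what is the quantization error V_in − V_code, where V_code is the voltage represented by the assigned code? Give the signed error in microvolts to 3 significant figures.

+93.0 µV

Full-scale range = 18.6 V. LSB = 18.6 V / 2^15 ≈ 0.5676 mV.
Position in LSBs: (9.7956313 − (0)) × 32768/18.6 = 17257.1638; rounding gives k = 17257.
V_code = V_min + k × range/2^15 = 0 + 17257 × 18.6/32768 = 9.7955383301 V.
V_in − V_code = 9.7956313 − (9.7955383301) = +93.0 µV.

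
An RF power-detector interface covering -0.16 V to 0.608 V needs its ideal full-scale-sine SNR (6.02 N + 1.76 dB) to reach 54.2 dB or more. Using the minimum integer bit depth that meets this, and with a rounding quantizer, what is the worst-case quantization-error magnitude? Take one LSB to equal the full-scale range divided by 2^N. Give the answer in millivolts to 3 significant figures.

Full-scale range = 0.608 V − (-0.16 V) = 0.768 V.
Solving 6.02 N ≥ 54.2 − 1.76: N ≥ 8.711. Round up → N = 9.
LSB = 0.768 V / 2^9 = 1.5000 mV.
Half an LSB is 0.750 mV.

0.750 mV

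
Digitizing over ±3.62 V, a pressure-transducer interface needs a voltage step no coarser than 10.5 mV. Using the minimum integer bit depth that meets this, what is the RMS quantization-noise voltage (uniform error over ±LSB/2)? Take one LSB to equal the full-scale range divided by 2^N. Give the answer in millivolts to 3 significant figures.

2.04 mV

Full-scale range = 3.62 V − (-3.62 V) = 7.24 V.
7.24 V / 10.5 mV = 689.5. Since 2^9 = 512 and 2^10 = 1024, N = 10.
Step size = 7.24/1024 V = 7.0703 mV.
V_rms = LSB/√12 = 2.04 mV.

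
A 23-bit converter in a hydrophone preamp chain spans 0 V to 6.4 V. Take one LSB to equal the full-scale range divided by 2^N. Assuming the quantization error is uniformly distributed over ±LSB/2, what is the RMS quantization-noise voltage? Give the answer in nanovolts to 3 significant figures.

Full-scale range = 6.4 V.
One LSB is 6.4 V / 8388608 = 0.76294 µV.
RMS of a uniform error over width LSB is LSB/√12 = 220 nV.

220 nV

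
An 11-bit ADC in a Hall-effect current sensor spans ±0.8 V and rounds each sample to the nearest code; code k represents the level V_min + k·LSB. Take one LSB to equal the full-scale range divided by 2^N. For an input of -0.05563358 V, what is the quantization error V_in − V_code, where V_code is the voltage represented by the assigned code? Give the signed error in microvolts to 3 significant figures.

−165 µV

Full-scale range = 0.8 V − (-0.8 V) = 1.6 V. LSB = 1.6 V / 2^11 ≈ 0.7813 mV.
Position in LSBs: (-0.05563358 − (-0.8)) × 2048/1.6 = 952.7890; rounding gives k = 953.
V_code = V_min + k × range/2^11 = -0.8 + 953 × 1.6/2048 = -0.05546875000 V.
V_in − V_code = -0.05563358 − (-0.05546875000) = −165 µV.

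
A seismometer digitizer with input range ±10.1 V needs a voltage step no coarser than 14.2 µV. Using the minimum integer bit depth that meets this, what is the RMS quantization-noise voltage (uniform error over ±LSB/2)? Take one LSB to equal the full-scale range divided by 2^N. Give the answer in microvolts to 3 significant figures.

Range = 10.1 − (-10.1) = 20.2 V.
Need 2^N ≥ 20.2 V / 14.2 µV = 1.423e6 → N_min = 21.
LSB = 20.2 V / 2^21 = 9.6321 µV.
σ_q = LSB/√12 = 9.6321 µV/3.4641 = 2.78 µV.

2.78 µV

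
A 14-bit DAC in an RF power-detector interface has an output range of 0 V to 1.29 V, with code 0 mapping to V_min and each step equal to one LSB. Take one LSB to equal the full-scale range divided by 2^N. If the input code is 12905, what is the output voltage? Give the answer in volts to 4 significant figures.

1.016 V

Range is 1.29 V. LSB = 1.29 V / 2^14.
V_out = 0 + 12905 × (1.29/16384) V
      = 0 V + 1.01608 V = 1.01608 V.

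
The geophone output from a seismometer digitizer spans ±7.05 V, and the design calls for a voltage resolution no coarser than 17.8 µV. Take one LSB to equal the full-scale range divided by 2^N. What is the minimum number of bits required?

Span: 7.05 V − (-7.05 V) = 14.1 V.
14.1 V / 17.8 µV = 792100. Since 2^19 = 524288 and 2^20 = 1048576, N = 20.

20 bits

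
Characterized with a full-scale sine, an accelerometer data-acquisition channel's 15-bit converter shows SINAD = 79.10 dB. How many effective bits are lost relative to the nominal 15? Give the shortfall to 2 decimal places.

2.15 bits

N_eff = (79.10 − 1.76)/6.02 = 12.8472 bits.
15 − 12.8472 = 2.15 bits below nominal.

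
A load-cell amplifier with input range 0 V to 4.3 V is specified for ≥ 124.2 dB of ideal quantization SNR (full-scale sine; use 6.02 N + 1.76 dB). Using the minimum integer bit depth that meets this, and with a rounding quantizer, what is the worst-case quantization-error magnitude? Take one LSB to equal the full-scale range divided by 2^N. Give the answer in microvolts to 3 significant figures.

1.03 µV

Range is 4.3 V.
N ≥ (124.2 − 1.76)/6.02 = 20.339 → N_min = 21.
LSB = 4.3 V / 2^21 = 2.0504 µV.
|e|_max = LSB/2 = 1.03 µV.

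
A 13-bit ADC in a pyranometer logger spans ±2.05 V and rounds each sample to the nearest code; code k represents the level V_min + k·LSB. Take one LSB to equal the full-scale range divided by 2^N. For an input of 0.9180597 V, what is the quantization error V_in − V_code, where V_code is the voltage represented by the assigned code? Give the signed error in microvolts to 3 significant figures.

Full-scale range = 2.05 V − (-2.05 V) = 4.1 V. LSB = 4.1 V / 2^13 ≈ 0.5005 mV.
(0.9180597 − (-2.05)) / LSB = 2.9680597 × 8192/4.1 = 5930.3281. Nearest integer: k = 5930.
V_code = V_min + k × range/2^13 = -2.05 + 5930 × 4.1/8192 = 0.9178955078 V.
Error = V_in − V_code = 0.9180597 − (0.9178955078) = +164 µV.

+164 µV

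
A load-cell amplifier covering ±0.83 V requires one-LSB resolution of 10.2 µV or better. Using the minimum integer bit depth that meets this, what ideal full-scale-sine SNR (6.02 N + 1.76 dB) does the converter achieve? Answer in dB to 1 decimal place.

110.1 dB

Full-scale range = 0.83 V − (-0.83 V) = 1.66 V.
1.66 V / 10.2 µV = 162700. Since 2^17 = 131072 and 2^18 = 262144, N = 18.
Ideal SNR at N = 18: 6.02·18 + 1.76 = 110.1 dB.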